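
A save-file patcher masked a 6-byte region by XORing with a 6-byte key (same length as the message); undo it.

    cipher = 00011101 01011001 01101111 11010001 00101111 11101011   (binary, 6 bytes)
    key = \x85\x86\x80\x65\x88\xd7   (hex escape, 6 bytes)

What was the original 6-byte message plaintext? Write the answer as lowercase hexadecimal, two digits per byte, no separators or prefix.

 29 XOR 133 = 152
 89 XOR 134 = 223
111 XOR 128 = 239
209 XOR 101 = 180
 47 XOR 136 = 167
235 XOR 215 =  60

98dfefb4a73c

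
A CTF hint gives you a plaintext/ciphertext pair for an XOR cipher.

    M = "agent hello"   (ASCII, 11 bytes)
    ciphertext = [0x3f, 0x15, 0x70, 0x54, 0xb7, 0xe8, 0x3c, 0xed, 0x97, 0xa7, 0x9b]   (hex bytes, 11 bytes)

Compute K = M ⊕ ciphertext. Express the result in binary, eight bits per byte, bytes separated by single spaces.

01011110 01110010 00010101 00111010 11000011 11001000 01010100 10001000 11111011 11001011 11110100

Since ciphertext = M ⊕ K, XORing both sides with M gives K = M ⊕ ciphertext.
61 ⊕ 3f = 5e
67 ⊕ 15 = 72
65 ⊕ 70 = 15
6e ⊕ 54 = 3a
74 ⊕ b7 = c3
20 ⊕ e8 = c8
68 ⊕ 3c = 54
65 ⊕ ed = 88
6c ⊕ 97 = fb
6c ⊕ a7 = cb
6f ⊕ 9b = f4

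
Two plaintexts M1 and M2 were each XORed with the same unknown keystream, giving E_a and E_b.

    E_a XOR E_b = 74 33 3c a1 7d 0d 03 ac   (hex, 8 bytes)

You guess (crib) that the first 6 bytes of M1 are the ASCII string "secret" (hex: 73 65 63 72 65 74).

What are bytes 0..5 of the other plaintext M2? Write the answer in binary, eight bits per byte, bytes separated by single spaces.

00000111 01010110 01011111 11010011 00011000 01111001

Since E_a ⊕ E_b = M1 ⊕ M2, XORing with the guessed M1 bytes yields the corresponding M2 bytes: M2 = (E_a ⊕ E_b) ⊕ M1.
byte 0: 74 XOR 73 = 07
byte 1: 33 XOR 65 = 56
byte 2: 3c XOR 63 = 5f
byte 3: a1 XOR 72 = d3
byte 4: 7d XOR 65 = 18
byte 5: 0d XOR 74 = 79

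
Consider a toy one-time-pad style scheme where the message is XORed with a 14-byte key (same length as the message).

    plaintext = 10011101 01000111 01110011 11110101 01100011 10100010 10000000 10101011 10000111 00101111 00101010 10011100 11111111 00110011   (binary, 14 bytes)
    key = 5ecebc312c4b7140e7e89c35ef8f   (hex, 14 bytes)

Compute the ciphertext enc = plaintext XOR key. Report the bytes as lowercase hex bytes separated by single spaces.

XOR is its own inverse, so applying the key byte-wise gives the result directly.
9d XOR 5e = c3
47 XOR ce = 89
73 XOR bc = cf
f5 XOR 31 = c4
63 XOR 2c = 4f
a2 XOR 4b = e9
80 XOR 71 = f1
ab XOR 40 = eb
87 XOR e7 = 60
2f XOR e8 = c7
2a XOR 9c = b6
9c XOR 35 = a9
ff XOR ef = 10
33 XOR 8f = bc

c3 89 cf c4 4f e9 f1 eb 60 c7 b6 a9 10 bc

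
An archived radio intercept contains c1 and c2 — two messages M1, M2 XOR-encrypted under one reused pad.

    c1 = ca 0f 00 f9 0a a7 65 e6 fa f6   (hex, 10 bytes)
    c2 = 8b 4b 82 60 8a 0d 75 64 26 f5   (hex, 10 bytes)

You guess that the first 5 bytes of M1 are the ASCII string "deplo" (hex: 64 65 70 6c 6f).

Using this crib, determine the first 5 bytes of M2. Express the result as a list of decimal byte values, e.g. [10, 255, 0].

[37, 33, 242, 245, 239]

First, c1 ⊕ c2 = (M1 ⊕ K) ⊕ (M2 ⊕ K) = M1 ⊕ M2, so the key drops out. Then M2 = (M1 ⊕ M2) ⊕ M1 over the first 5 bytes.
byte 0: (ca ^ 8b) ^ 64 = 41 ^ 64 = 25
byte 1: (0f ^ 4b) ^ 65 = 44 ^ 65 = 21
byte 2: (00 ^ 82) ^ 70 = 82 ^ 70 = f2
byte 3: (f9 ^ 60) ^ 6c = 99 ^ 6c = f5
byte 4: (0a ^ 8a) ^ 6f = 80 ^ 6f = ef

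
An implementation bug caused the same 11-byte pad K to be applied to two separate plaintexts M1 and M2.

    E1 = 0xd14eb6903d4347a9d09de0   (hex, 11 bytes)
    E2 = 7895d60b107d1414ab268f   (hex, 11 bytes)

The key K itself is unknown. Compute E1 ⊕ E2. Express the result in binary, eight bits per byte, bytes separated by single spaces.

10101001 11011011 01100000 10011011 00101101 00111110 01010011 10111101 01111011 10111011 01101111

E1 ⊕ E2 = (M1 ⊕ K) ⊕ (M2 ⊕ K) = M1 ⊕ M2 — the shared key cancels under XOR.
d1 ^ 78 = a9
4e ^ 95 = db
b6 ^ d6 = 60
90 ^ 0b = 9b
3d ^ 10 = 2d
43 ^ 7d = 3e
47 ^ 14 = 53
a9 ^ 14 = bd
d0 ^ ab = 7b
9d ^ 26 = bb
e0 ^ 8f = 6f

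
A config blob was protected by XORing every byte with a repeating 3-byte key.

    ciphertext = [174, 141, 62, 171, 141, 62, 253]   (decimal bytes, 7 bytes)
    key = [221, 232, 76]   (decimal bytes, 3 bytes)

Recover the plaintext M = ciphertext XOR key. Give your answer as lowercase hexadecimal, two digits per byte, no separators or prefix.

The 3-byte key repeats, so the effective keystream is dd e8 4c dd e8 4c dd.
byte 0: ae ^ dd = 73
byte 1: 8d ^ e8 = 65
byte 2: 3e ^ 4c = 72
byte 3: ab ^ dd = 76
byte 4: 8d ^ e8 = 65
byte 5: 3e ^ 4c = 72
byte 6: fd ^ dd = 20

73657276657220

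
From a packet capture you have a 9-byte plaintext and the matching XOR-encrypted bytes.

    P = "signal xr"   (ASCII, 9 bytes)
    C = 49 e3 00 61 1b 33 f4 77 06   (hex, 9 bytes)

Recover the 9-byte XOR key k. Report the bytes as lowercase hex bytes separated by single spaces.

Since C = P ⊕ k, XORing both sides with P gives k = P ⊕ C.
01110011 XOR 01001001 = 00111010
01101001 XOR 11100011 = 10001010
01100111 XOR 00000000 = 01100111
01101110 XOR 01100001 = 00001111
01100001 XOR 00011011 = 01111010
01101100 XOR 00110011 = 01011111
00100000 XOR 11110100 = 11010100
01111000 XOR 01110111 = 00001111
01110010 XOR 00000110 = 01110100

3a 8a 67 0f 7a 5f d4 0f 74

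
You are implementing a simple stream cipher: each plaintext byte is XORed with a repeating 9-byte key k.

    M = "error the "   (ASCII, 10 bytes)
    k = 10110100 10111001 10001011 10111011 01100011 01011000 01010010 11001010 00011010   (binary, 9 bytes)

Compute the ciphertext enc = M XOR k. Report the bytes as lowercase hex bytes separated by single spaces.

d1 cb f9 d4 11 78 26 a2 7f 94

The 9-byte key repeats, so the effective keystream is b4 b9 8b bb 63 58 52 ca 1a b4.
byte 0: 01100101 XOR 10110100 = 11010001
byte 1: 01110010 XOR 10111001 = 11001011
byte 2: 01110010 XOR 10001011 = 11111001
byte 3: 01101111 XOR 10111011 = 11010100
byte 4: 01110010 XOR 01100011 = 00010001
byte 5: 00100000 XOR 01011000 = 01111000
byte 6: 01110100 XOR 01010010 = 00100110
byte 7: 01101000 XOR 11001010 = 10100010
byte 8: 01100101 XOR 00011010 = 01111111
byte 9: 00100000 XOR 10110100 = 10010100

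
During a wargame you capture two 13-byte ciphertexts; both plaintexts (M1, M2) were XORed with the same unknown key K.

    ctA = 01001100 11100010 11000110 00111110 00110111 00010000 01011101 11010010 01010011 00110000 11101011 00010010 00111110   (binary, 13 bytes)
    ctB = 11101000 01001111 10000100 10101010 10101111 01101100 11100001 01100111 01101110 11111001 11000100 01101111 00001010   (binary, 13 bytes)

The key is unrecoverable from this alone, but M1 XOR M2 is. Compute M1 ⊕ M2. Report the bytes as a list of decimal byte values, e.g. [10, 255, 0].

ctA ⊕ ctB = (M1 ⊕ K) ⊕ (M2 ⊕ K) = M1 ⊕ M2 — the shared key cancels under XOR.
4c XOR e8 = a4
e2 XOR 4f = ad
c6 XOR 84 = 42
3e XOR aa = 94
37 XOR af = 98
10 XOR 6c = 7c
5d XOR e1 = bc
d2 XOR 67 = b5
53 XOR 6e = 3d
30 XOR f9 = c9
eb XOR c4 = 2f
12 XOR 6f = 7d
3e XOR 0a = 34

[164, 173, 66, 148, 152, 124, 188, 181, 61, 201, 47, 125, 52]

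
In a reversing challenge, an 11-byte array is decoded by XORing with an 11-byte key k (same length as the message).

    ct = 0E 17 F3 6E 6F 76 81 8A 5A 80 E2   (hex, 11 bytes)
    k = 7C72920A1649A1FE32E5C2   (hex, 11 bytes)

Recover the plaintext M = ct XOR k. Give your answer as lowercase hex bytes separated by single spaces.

72 65 61 64 79 3f 20 74 68 65 20

0e ^ 7c = 72
17 ^ 72 = 65
f3 ^ 92 = 61
6e ^ 0a = 64
6f ^ 16 = 79
76 ^ 49 = 3f
81 ^ a1 = 20
8a ^ fe = 74
5a ^ 32 = 68
80 ^ e5 = 65
e2 ^ c2 = 20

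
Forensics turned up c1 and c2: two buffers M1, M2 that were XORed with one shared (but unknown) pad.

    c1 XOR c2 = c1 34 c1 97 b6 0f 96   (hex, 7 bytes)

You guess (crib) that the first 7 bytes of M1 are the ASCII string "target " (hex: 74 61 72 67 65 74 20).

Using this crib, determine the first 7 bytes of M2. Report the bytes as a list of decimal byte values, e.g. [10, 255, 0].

[181, 85, 179, 240, 211, 123, 182]

Since c1 ⊕ c2 = M1 ⊕ M2, XORing with the guessed M1 bytes yields the corresponding M2 bytes: M2 = (c1 ⊕ c2) ⊕ M1.
c1 ^ 74 = b5
34 ^ 61 = 55
c1 ^ 72 = b3
97 ^ 67 = f0
b6 ^ 65 = d3
0f ^ 74 = 7b
96 ^ 20 = b6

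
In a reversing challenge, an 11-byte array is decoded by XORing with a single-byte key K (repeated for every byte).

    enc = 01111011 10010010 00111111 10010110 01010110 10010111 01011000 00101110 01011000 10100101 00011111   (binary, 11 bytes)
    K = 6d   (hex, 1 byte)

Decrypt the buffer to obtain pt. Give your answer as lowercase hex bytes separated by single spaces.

16 ff 52 fb 3b fa 35 43 35 c8 72

The 1-byte key repeats, so the effective keystream is 6d 6d 6d 6d 6d 6d 6d 6d 6d 6d 6d.
byte 0: 123 ^ 109 =  22
byte 1: 146 ^ 109 = 255
byte 2:  63 ^ 109 =  82
byte 3: 150 ^ 109 = 251
byte 4:  86 ^ 109 =  59
byte 5: 151 ^ 109 = 250
byte 6:  88 ^ 109 =  53
byte 7:  46 ^ 109 =  67
byte 8:  88 ^ 109 =  53
byte 9: 165 ^ 109 = 200
byte 10:  31 ^ 109 = 114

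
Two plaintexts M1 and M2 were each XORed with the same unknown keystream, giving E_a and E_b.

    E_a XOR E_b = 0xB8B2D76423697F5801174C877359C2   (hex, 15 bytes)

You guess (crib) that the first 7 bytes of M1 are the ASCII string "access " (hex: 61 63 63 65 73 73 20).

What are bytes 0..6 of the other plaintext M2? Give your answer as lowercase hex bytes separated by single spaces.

d9 d1 b4 01 50 1a 5f

Since E_a ⊕ E_b = M1 ⊕ M2, XORing with the guessed M1 bytes yields the corresponding M2 bytes: M2 = (E_a ⊕ E_b) ⊕ M1.
10111000 xor 01100001 = 11011001
10110010 xor 01100011 = 11010001
11010111 xor 01100011 = 10110100
01100100 xor 01100101 = 00000001
00100011 xor 01110011 = 01010000
01101001 xor 01110011 = 00011010
01111111 xor 00100000 = 01011111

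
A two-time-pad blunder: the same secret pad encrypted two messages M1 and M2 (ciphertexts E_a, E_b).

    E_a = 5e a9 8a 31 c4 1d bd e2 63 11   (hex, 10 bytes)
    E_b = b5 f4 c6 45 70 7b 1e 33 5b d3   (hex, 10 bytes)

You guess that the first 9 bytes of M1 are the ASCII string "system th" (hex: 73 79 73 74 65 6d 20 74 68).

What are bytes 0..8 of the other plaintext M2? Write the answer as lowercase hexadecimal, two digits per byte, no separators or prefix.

First, E_a ⊕ E_b = (M1 ⊕ K) ⊕ (M2 ⊕ K) = M1 ⊕ M2, so the key drops out. Then M2 = (M1 ⊕ M2) ⊕ M1 over the first 9 bytes.
byte 0: (5e XOR b5) XOR 73 = eb XOR 73 = 98
byte 1: (a9 XOR f4) XOR 79 = 5d XOR 79 = 24
byte 2: (8a XOR c6) XOR 73 = 4c XOR 73 = 3f
byte 3: (31 XOR 45) XOR 74 = 74 XOR 74 = 00
byte 4: (c4 XOR 70) XOR 65 = b4 XOR 65 = d1
byte 5: (1d XOR 7b) XOR 6d = 66 XOR 6d = 0b
byte 6: (bd XOR 1e) XOR 20 = a3 XOR 20 = 83
byte 7: (e2 XOR 33) XOR 74 = d1 XOR 74 = a5
byte 8: (63 XOR 5b) XOR 68 = 38 XOR 68 = 50

98243f00d10b83a550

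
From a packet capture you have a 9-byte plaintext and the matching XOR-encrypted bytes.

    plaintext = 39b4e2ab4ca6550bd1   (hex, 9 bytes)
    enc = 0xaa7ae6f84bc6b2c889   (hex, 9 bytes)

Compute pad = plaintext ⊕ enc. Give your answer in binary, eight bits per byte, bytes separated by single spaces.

Since enc = plaintext ⊕ pad, XORing both sides with plaintext gives pad = plaintext ⊕ enc.
39 ^ aa = 93
b4 ^ 7a = ce
e2 ^ e6 = 04
ab ^ f8 = 53
4c ^ 4b = 07
a6 ^ c6 = 60
55 ^ b2 = e7
0b ^ c8 = c3
d1 ^ 89 = 58

10010011 11001110 00000100 01010011 00000111 01100000 11100111 11000011 01011000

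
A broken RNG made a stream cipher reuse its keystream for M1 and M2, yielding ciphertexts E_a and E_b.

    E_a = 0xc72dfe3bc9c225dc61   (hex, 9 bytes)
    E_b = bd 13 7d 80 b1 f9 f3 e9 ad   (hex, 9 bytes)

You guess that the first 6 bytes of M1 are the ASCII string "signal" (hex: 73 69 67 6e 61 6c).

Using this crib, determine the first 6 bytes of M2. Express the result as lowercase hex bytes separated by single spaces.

First, E_a ⊕ E_b = (M1 ⊕ K) ⊕ (M2 ⊕ K) = M1 ⊕ M2, so the key drops out. Then M2 = (M1 ⊕ M2) ⊕ M1 over the first 6 bytes.
byte 0: (c7 XOR bd) XOR 73 = 7a XOR 73 = 09
byte 1: (2d XOR 13) XOR 69 = 3e XOR 69 = 57
byte 2: (fe XOR 7d) XOR 67 = 83 XOR 67 = e4
byte 3: (3b XOR 80) XOR 6e = bb XOR 6e = d5
byte 4: (c9 XOR b1) XOR 61 = 78 XOR 61 = 19
byte 5: (c2 XOR f9) XOR 6c = 3b XOR 6c = 57

09 57 e4 d5 19 57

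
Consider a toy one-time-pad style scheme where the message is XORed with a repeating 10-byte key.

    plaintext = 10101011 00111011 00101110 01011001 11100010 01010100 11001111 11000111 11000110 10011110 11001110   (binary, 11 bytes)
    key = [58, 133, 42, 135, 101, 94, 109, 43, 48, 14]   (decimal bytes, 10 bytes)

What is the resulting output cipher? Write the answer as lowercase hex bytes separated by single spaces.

The 10-byte key repeats, so the effective keystream is 3a 85 2a 87 65 5e 6d 2b 30 0e 3a.
byte 0: 171 ⊕  58 = 145
byte 1:  59 ⊕ 133 = 190
byte 2:  46 ⊕  42 =   4
byte 3:  89 ⊕ 135 = 222
byte 4: 226 ⊕ 101 = 135
byte 5:  84 ⊕  94 =  10
byte 6: 207 ⊕ 109 = 162
byte 7: 199 ⊕  43 = 236
byte 8: 198 ⊕  48 = 246
byte 9: 158 ⊕  14 = 144
byte 10: 206 ⊕  58 = 244

91 be 04 de 87 0a a2 ec f6 90 f4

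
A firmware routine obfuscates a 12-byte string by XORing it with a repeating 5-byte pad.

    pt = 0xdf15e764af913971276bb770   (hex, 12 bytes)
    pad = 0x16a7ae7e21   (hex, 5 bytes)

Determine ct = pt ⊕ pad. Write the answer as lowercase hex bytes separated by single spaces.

c9 b2 49 1a 8e 87 9e df 59 4a a1 d7

The 5-byte key repeats, so the effective keystream is 16 a7 ae 7e 21 16 a7 ae 7e 21 16 a7.
byte 0: df XOR 16 = c9
byte 1: 15 XOR a7 = b2
byte 2: e7 XOR ae = 49
byte 3: 64 XOR 7e = 1a
byte 4: af XOR 21 = 8e
byte 5: 91 XOR 16 = 87
byte 6: 39 XOR a7 = 9e
byte 7: 71 XOR ae = df
byte 8: 27 XOR 7e = 59
byte 9: 6b XOR 21 = 4a
byte 10: b7 XOR 16 = a1
byte 11: 70 XOR a7 = d7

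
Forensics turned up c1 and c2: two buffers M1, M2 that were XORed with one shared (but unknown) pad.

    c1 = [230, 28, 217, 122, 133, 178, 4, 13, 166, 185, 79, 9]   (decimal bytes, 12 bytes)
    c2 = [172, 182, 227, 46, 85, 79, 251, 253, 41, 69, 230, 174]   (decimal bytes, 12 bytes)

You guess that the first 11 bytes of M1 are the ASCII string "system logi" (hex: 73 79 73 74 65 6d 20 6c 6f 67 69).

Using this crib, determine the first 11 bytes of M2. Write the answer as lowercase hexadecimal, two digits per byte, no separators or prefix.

First, c1 ⊕ c2 = (M1 ⊕ K) ⊕ (M2 ⊕ K) = M1 ⊕ M2, so the key drops out. Then M2 = (M1 ⊕ M2) ⊕ M1 over the first 11 bytes.
byte 0: (e6 xor ac) xor 73 = 4a xor 73 = 39
byte 1: (1c xor b6) xor 79 = aa xor 79 = d3
byte 2: (d9 xor e3) xor 73 = 3a xor 73 = 49
byte 3: (7a xor 2e) xor 74 = 54 xor 74 = 20
byte 4: (85 xor 55) xor 65 = d0 xor 65 = b5
byte 5: (b2 xor 4f) xor 6d = fd xor 6d = 90
byte 6: (04 xor fb) xor 20 = ff xor 20 = df
byte 7: (0d xor fd) xor 6c = f0 xor 6c = 9c
byte 8: (a6 xor 29) xor 6f = 8f xor 6f = e0
byte 9: (b9 xor 45) xor 67 = fc xor 67 = 9b
byte 10: (4f xor e6) xor 69 = a9 xor 69 = c0

39d34920b590df9ce09bc0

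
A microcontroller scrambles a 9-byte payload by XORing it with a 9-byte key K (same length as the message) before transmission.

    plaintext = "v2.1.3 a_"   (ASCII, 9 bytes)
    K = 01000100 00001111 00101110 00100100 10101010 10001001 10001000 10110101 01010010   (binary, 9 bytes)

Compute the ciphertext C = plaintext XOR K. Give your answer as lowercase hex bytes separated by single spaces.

XOR is its own inverse, so applying the key byte-wise gives the result directly.
76 ⊕ 44 = 32
32 ⊕ 0f = 3d
2e ⊕ 2e = 00
31 ⊕ 24 = 15
2e ⊕ aa = 84
33 ⊕ 89 = ba
20 ⊕ 88 = a8
61 ⊕ b5 = d4
5f ⊕ 52 = 0d

32 3d 00 15 84 ba a8 d4 0d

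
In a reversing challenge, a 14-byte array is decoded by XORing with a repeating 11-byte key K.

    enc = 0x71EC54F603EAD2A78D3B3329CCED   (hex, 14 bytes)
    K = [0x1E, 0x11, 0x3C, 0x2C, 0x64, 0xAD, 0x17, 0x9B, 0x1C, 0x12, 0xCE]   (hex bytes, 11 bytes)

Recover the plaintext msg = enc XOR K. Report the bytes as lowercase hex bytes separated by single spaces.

6f fd 68 da 67 47 c5 3c 91 29 fd 37 dd d1

The 11-byte key repeats, so the effective keystream is 1e 11 3c 2c 64 ad 17 9b 1c 12 ce 1e 11 3c.
byte 0: 71 XOR 1e = 6f
byte 1: ec XOR 11 = fd
byte 2: 54 XOR 3c = 68
byte 3: f6 XOR 2c = da
byte 4: 03 XOR 64 = 67
byte 5: ea XOR ad = 47
byte 6: d2 XOR 17 = c5
byte 7: a7 XOR 9b = 3c
byte 8: 8d XOR 1c = 91
byte 9: 3b XOR 12 = 29
byte 10: 33 XOR ce = fd
byte 11: 29 XOR 1e = 37
byte 12: cc XOR 11 = dd
byte 13: ed XOR 3c = d1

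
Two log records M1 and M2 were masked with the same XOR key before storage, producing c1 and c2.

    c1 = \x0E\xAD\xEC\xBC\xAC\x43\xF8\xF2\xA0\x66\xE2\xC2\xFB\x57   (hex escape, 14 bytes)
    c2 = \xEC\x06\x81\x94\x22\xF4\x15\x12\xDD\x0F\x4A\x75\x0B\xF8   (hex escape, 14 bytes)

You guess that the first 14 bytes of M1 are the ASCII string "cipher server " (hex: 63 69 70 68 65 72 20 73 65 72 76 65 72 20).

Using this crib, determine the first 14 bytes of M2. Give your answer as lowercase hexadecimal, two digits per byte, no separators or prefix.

First, c1 ⊕ c2 = (M1 ⊕ K) ⊕ (M2 ⊕ K) = M1 ⊕ M2, so the key drops out. Then M2 = (M1 ⊕ M2) ⊕ M1 over the first 14 bytes.
byte 0: (0e XOR ec) XOR 63 = e2 XOR 63 = 81
byte 1: (ad XOR 06) XOR 69 = ab XOR 69 = c2
byte 2: (ec XOR 81) XOR 70 = 6d XOR 70 = 1d
byte 3: (bc XOR 94) XOR 68 = 28 XOR 68 = 40
byte 4: (ac XOR 22) XOR 65 = 8e XOR 65 = eb
byte 5: (43 XOR f4) XOR 72 = b7 XOR 72 = c5
byte 6: (f8 XOR 15) XOR 20 = ed XOR 20 = cd
byte 7: (f2 XOR 12) XOR 73 = e0 XOR 73 = 93
byte 8: (a0 XOR dd) XOR 65 = 7d XOR 65 = 18
byte 9: (66 XOR 0f) XOR 72 = 69 XOR 72 = 1b
byte 10: (e2 XOR 4a) XOR 76 = a8 XOR 76 = de
byte 11: (c2 XOR 75) XOR 65 = b7 XOR 65 = d2
byte 12: (fb XOR 0b) XOR 72 = f0 XOR 72 = 82
byte 13: (57 XOR f8) XOR 20 = af XOR 20 = 8f

81c21d40ebc5cd93181bded2828f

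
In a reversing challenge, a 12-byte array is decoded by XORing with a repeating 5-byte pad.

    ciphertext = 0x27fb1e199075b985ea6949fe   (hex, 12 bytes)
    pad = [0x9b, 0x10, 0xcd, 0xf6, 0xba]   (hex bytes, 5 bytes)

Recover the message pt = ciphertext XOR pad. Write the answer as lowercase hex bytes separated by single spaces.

The 5-byte key repeats, so the effective keystream is 9b 10 cd f6 ba 9b 10 cd f6 ba 9b 10.
byte 0: 27 ^ 9b = bc
byte 1: fb ^ 10 = eb
byte 2: 1e ^ cd = d3
byte 3: 19 ^ f6 = ef
byte 4: 90 ^ ba = 2a
byte 5: 75 ^ 9b = ee
byte 6: b9 ^ 10 = a9
byte 7: 85 ^ cd = 48
byte 8: ea ^ f6 = 1c
byte 9: 69 ^ ba = d3
byte 10: 49 ^ 9b = d2
byte 11: fe ^ 10 = ee

bc eb d3 ef 2a ee a9 48 1c d3 d2 ee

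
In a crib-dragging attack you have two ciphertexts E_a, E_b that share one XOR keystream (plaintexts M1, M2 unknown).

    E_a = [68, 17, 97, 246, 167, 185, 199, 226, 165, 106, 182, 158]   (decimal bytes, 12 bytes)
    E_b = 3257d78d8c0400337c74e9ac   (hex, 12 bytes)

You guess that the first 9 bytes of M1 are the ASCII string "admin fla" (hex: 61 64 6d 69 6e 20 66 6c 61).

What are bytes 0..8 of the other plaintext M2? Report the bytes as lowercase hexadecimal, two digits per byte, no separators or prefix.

First, E_a ⊕ E_b = (M1 ⊕ K) ⊕ (M2 ⊕ K) = M1 ⊕ M2, so the key drops out. Then M2 = (M1 ⊕ M2) ⊕ M1 over the first 9 bytes.
byte 0: (44 ^ 32) ^ 61 = 76 ^ 61 = 17
byte 1: (11 ^ 57) ^ 64 = 46 ^ 64 = 22
byte 2: (61 ^ d7) ^ 6d = b6 ^ 6d = db
byte 3: (f6 ^ 8d) ^ 69 = 7b ^ 69 = 12
byte 4: (a7 ^ 8c) ^ 6e = 2b ^ 6e = 45
byte 5: (b9 ^ 04) ^ 20 = bd ^ 20 = 9d
byte 6: (c7 ^ 00) ^ 66 = c7 ^ 66 = a1
byte 7: (e2 ^ 33) ^ 6c = d1 ^ 6c = bd
byte 8: (a5 ^ 7c) ^ 61 = d9 ^ 61 = b8

1722db12459da1bdb8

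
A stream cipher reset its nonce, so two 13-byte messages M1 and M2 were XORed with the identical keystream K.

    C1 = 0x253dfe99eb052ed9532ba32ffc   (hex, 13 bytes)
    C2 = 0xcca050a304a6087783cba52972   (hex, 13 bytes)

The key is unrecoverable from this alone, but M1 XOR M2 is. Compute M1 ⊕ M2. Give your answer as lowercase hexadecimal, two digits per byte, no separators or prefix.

e99dae3aefa326aed0e006068e

C1 ⊕ C2 = (M1 ⊕ K) ⊕ (M2 ⊕ K) = M1 ⊕ M2 — the shared key cancels under XOR.
25 XOR cc = e9
3d XOR a0 = 9d
fe XOR 50 = ae
99 XOR a3 = 3a
eb XOR 04 = ef
05 XOR a6 = a3
2e XOR 08 = 26
d9 XOR 77 = ae
53 XOR 83 = d0
2b XOR cb = e0
a3 XOR a5 = 06
2f XOR 29 = 06
fc XOR 72 = 8e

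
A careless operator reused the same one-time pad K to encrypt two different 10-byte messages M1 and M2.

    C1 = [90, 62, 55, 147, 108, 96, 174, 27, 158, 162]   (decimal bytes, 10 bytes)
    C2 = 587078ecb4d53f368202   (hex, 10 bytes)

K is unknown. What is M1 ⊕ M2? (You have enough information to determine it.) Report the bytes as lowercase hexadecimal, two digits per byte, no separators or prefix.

024e4f7fd8b5912d1ca0

C1 ⊕ C2 = (M1 ⊕ K) ⊕ (M2 ⊕ K) = M1 ⊕ M2 — the shared key cancels under XOR.
5a ⊕ 58 = 02
3e ⊕ 70 = 4e
37 ⊕ 78 = 4f
93 ⊕ ec = 7f
6c ⊕ b4 = d8
60 ⊕ d5 = b5
ae ⊕ 3f = 91
1b ⊕ 36 = 2d
9e ⊕ 82 = 1c
a2 ⊕ 02 = a0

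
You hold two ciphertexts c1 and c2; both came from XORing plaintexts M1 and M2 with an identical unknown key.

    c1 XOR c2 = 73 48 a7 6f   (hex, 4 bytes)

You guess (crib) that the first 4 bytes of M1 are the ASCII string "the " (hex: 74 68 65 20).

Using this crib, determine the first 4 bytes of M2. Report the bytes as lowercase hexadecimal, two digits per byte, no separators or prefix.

Since c1 ⊕ c2 = M1 ⊕ M2, XORing with the guessed M1 bytes yields the corresponding M2 bytes: M2 = (c1 ⊕ c2) ⊕ M1.
byte 0: 73 xor 74 = 07
byte 1: 48 xor 68 = 20
byte 2: a7 xor 65 = c2
byte 3: 6f xor 20 = 4f

0720c24f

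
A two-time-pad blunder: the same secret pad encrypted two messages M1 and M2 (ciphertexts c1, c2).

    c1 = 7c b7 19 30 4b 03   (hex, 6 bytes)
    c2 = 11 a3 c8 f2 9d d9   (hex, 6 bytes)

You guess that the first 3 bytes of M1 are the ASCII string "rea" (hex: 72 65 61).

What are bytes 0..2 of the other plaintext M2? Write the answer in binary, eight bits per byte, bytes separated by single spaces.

First, c1 ⊕ c2 = (M1 ⊕ K) ⊕ (M2 ⊕ K) = M1 ⊕ M2, so the key drops out. Then M2 = (M1 ⊕ M2) ⊕ M1 over the first 3 bytes.
byte 0: (7c XOR 11) XOR 72 = 6d XOR 72 = 1f
byte 1: (b7 XOR a3) XOR 65 = 14 XOR 65 = 71
byte 2: (19 XOR c8) XOR 61 = d1 XOR 61 = b0

00011111 01110001 10110000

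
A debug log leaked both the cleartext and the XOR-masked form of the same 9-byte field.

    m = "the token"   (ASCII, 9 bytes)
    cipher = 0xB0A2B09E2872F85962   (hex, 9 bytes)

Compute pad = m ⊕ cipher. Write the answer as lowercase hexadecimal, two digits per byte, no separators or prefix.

Since cipher = m ⊕ pad, XORing both sides with m gives pad = m ⊕ cipher.
byte 0: 74 XOR b0 = c4
byte 1: 68 XOR a2 = ca
byte 2: 65 XOR b0 = d5
byte 3: 20 XOR 9e = be
byte 4: 74 XOR 28 = 5c
byte 5: 6f XOR 72 = 1d
byte 6: 6b XOR f8 = 93
byte 7: 65 XOR 59 = 3c
byte 8: 6e XOR 62 = 0c

c4cad5be5c1d933c0c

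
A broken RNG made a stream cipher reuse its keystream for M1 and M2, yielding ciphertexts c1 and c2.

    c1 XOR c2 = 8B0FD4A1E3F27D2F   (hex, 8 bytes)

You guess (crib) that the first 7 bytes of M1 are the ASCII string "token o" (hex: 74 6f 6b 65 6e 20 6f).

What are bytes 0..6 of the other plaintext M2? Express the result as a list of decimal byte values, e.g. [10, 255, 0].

Since c1 ⊕ c2 = M1 ⊕ M2, XORing with the guessed M1 bytes yields the corresponding M2 bytes: M2 = (c1 ⊕ c2) ⊕ M1.
byte 0: 8b ⊕ 74 = ff
byte 1: 0f ⊕ 6f = 60
byte 2: d4 ⊕ 6b = bf
byte 3: a1 ⊕ 65 = c4
byte 4: e3 ⊕ 6e = 8d
byte 5: f2 ⊕ 20 = d2
byte 6: 7d ⊕ 6f = 12

[255, 96, 191, 196, 141, 210, 18]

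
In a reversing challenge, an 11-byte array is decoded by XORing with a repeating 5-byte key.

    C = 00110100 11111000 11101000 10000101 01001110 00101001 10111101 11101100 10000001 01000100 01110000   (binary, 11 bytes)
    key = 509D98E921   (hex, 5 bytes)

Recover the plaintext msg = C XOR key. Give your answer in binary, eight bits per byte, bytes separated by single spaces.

01100100 01100101 01110000 01101100 01101111 01111001 00100000 01110100 01101000 01100101 00100000

The 5-byte key repeats, so the effective keystream is 50 9d 98 e9 21 50 9d 98 e9 21 50.
byte 0: 34 ⊕ 50 = 64
byte 1: f8 ⊕ 9d = 65
byte 2: e8 ⊕ 98 = 70
byte 3: 85 ⊕ e9 = 6c
byte 4: 4e ⊕ 21 = 6f
byte 5: 29 ⊕ 50 = 79
byte 6: bd ⊕ 9d = 20
byte 7: ec ⊕ 98 = 74
byte 8: 81 ⊕ e9 = 68
byte 9: 44 ⊕ 21 = 65
byte 10: 70 ⊕ 50 = 20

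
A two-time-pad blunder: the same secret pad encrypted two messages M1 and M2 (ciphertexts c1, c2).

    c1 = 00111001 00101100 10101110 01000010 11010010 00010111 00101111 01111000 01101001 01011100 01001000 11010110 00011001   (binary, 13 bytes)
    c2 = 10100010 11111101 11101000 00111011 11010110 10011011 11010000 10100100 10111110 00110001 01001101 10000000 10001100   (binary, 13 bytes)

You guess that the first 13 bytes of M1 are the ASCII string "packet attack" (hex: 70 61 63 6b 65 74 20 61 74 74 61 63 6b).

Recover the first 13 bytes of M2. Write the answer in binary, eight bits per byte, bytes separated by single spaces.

First, c1 ⊕ c2 = (M1 ⊕ K) ⊕ (M2 ⊕ K) = M1 ⊕ M2, so the key drops out. Then M2 = (M1 ⊕ M2) ⊕ M1 over the first 13 bytes.
byte 0: (39 xor a2) xor 70 = 9b xor 70 = eb
byte 1: (2c xor fd) xor 61 = d1 xor 61 = b0
byte 2: (ae xor e8) xor 63 = 46 xor 63 = 25
byte 3: (42 xor 3b) xor 6b = 79 xor 6b = 12
byte 4: (d2 xor d6) xor 65 = 04 xor 65 = 61
byte 5: (17 xor 9b) xor 74 = 8c xor 74 = f8
byte 6: (2f xor d0) xor 20 = ff xor 20 = df
byte 7: (78 xor a4) xor 61 = dc xor 61 = bd
byte 8: (69 xor be) xor 74 = d7 xor 74 = a3
byte 9: (5c xor 31) xor 74 = 6d xor 74 = 19
byte 10: (48 xor 4d) xor 61 = 05 xor 61 = 64
byte 11: (d6 xor 80) xor 63 = 56 xor 63 = 35
byte 12: (19 xor 8c) xor 6b = 95 xor 6b = fe

11101011 10110000 00100101 00010010 01100001 11111000 11011111 10111101 10100011 00011001 01100100 00110101 11111110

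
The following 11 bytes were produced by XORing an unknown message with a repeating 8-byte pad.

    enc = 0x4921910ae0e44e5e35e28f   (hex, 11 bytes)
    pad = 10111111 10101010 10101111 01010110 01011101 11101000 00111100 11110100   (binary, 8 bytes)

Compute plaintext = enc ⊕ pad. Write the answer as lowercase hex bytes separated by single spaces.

f6 8b 3e 5c bd 0c 72 aa 8a 48 20

The 8-byte key repeats, so the effective keystream is bf aa af 56 5d e8 3c f4 bf aa af.
byte 0:  73 ^ 191 = 246
byte 1:  33 ^ 170 = 139
byte 2: 145 ^ 175 =  62
byte 3:  10 ^  86 =  92
byte 4: 224 ^  93 = 189
byte 5: 228 ^ 232 =  12
byte 6:  78 ^  60 = 114
byte 7:  94 ^ 244 = 170
byte 8:  53 ^ 191 = 138
byte 9: 226 ^ 170 =  72
byte 10: 143 ^ 175 =  32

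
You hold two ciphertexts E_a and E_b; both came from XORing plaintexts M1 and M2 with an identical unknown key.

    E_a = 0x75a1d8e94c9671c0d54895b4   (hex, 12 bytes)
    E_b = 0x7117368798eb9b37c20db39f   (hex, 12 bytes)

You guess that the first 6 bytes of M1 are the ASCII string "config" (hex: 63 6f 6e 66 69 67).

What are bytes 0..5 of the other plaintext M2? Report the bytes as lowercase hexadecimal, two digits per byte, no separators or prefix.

67d98008bd1a

First, E_a ⊕ E_b = (M1 ⊕ K) ⊕ (M2 ⊕ K) = M1 ⊕ M2, so the key drops out. Then M2 = (M1 ⊕ M2) ⊕ M1 over the first 6 bytes.
byte 0: (75 ⊕ 71) ⊕ 63 = 04 ⊕ 63 = 67
byte 1: (a1 ⊕ 17) ⊕ 6f = b6 ⊕ 6f = d9
byte 2: (d8 ⊕ 36) ⊕ 6e = ee ⊕ 6e = 80
byte 3: (e9 ⊕ 87) ⊕ 66 = 6e ⊕ 66 = 08
byte 4: (4c ⊕ 98) ⊕ 69 = d4 ⊕ 69 = bd
byte 5: (96 ⊕ eb) ⊕ 67 = 7d ⊕ 67 = 1a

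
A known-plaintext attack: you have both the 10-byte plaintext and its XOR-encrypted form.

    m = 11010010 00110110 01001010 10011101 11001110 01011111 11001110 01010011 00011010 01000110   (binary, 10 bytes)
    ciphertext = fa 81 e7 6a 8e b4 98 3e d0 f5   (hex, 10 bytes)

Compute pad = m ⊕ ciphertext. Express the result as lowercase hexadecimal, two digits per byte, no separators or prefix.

Since ciphertext = m ⊕ pad, XORing both sides with m gives pad = m ⊕ ciphertext.
210 XOR 250 =  40
 54 XOR 129 = 183
 74 XOR 231 = 173
157 XOR 106 = 247
206 XOR 142 =  64
 95 XOR 180 = 235
206 XOR 152 =  86
 83 XOR  62 = 109
 26 XOR 208 = 202
 70 XOR 245 = 179

28b7adf740eb566dcab3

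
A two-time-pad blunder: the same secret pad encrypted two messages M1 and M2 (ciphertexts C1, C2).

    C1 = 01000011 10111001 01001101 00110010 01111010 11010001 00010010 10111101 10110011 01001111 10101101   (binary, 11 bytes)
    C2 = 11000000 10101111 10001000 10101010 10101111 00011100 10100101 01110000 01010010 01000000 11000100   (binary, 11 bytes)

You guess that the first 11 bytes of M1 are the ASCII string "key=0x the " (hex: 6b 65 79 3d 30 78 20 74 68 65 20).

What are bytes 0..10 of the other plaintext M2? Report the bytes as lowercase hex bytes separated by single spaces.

e8 73 bc a5 e5 b5 97 b9 89 6a 49

First, C1 ⊕ C2 = (M1 ⊕ K) ⊕ (M2 ⊕ K) = M1 ⊕ M2, so the key drops out. Then M2 = (M1 ⊕ M2) ⊕ M1 over the first 11 bytes.
byte 0: (43 XOR c0) XOR 6b = 83 XOR 6b = e8
byte 1: (b9 XOR af) XOR 65 = 16 XOR 65 = 73
byte 2: (4d XOR 88) XOR 79 = c5 XOR 79 = bc
byte 3: (32 XOR aa) XOR 3d = 98 XOR 3d = a5
byte 4: (7a XOR af) XOR 30 = d5 XOR 30 = e5
byte 5: (d1 XOR 1c) XOR 78 = cd XOR 78 = b5
byte 6: (12 XOR a5) XOR 20 = b7 XOR 20 = 97
byte 7: (bd XOR 70) XOR 74 = cd XOR 74 = b9
byte 8: (b3 XOR 52) XOR 68 = e1 XOR 68 = 89
byte 9: (4f XOR 40) XOR 65 = 0f XOR 65 = 6a
byte 10: (ad XOR c4) XOR 20 = 69 XOR 20 = 49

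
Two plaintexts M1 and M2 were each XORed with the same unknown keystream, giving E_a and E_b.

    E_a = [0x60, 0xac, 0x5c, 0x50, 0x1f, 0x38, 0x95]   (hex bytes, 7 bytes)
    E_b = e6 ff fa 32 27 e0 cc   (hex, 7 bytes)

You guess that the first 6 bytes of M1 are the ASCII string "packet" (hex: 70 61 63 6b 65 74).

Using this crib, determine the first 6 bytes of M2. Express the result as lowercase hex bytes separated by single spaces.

f6 32 c5 09 5d ac

First, E_a ⊕ E_b = (M1 ⊕ K) ⊕ (M2 ⊕ K) = M1 ⊕ M2, so the key drops out. Then M2 = (M1 ⊕ M2) ⊕ M1 over the first 6 bytes.
byte 0: (60 ⊕ e6) ⊕ 70 = 86 ⊕ 70 = f6
byte 1: (ac ⊕ ff) ⊕ 61 = 53 ⊕ 61 = 32
byte 2: (5c ⊕ fa) ⊕ 63 = a6 ⊕ 63 = c5
byte 3: (50 ⊕ 32) ⊕ 6b = 62 ⊕ 6b = 09
byte 4: (1f ⊕ 27) ⊕ 65 = 38 ⊕ 65 = 5d
byte 5: (38 ⊕ e0) ⊕ 74 = d8 ⊕ 74 = ac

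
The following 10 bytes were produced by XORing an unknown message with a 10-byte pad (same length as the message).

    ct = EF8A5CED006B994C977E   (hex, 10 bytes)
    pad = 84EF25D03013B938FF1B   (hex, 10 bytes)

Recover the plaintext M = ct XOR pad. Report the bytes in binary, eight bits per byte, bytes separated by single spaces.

01101011 01100101 01111001 00111101 00110000 01111000 00100000 01110100 01101000 01100101

XOR is its own inverse, so applying the key byte-wise gives the result directly.
ef ⊕ 84 = 6b
8a ⊕ ef = 65
5c ⊕ 25 = 79
ed ⊕ d0 = 3d
00 ⊕ 30 = 30
6b ⊕ 13 = 78
99 ⊕ b9 = 20
4c ⊕ 38 = 74
97 ⊕ ff = 68
7e ⊕ 1b = 65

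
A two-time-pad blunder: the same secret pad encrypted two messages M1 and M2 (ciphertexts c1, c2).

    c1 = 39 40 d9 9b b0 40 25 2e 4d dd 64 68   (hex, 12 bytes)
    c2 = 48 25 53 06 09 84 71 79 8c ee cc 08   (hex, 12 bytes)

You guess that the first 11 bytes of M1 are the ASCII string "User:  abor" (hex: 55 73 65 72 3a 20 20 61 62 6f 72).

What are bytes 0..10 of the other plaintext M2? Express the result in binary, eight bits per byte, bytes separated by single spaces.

First, c1 ⊕ c2 = (M1 ⊕ K) ⊕ (M2 ⊕ K) = M1 ⊕ M2, so the key drops out. Then M2 = (M1 ⊕ M2) ⊕ M1 over the first 11 bytes.
byte 0: (39 ⊕ 48) ⊕ 55 = 71 ⊕ 55 = 24
byte 1: (40 ⊕ 25) ⊕ 73 = 65 ⊕ 73 = 16
byte 2: (d9 ⊕ 53) ⊕ 65 = 8a ⊕ 65 = ef
byte 3: (9b ⊕ 06) ⊕ 72 = 9d ⊕ 72 = ef
byte 4: (b0 ⊕ 09) ⊕ 3a = b9 ⊕ 3a = 83
byte 5: (40 ⊕ 84) ⊕ 20 = c4 ⊕ 20 = e4
byte 6: (25 ⊕ 71) ⊕ 20 = 54 ⊕ 20 = 74
byte 7: (2e ⊕ 79) ⊕ 61 = 57 ⊕ 61 = 36
byte 8: (4d ⊕ 8c) ⊕ 62 = c1 ⊕ 62 = a3
byte 9: (dd ⊕ ee) ⊕ 6f = 33 ⊕ 6f = 5c
byte 10: (64 ⊕ cc) ⊕ 72 = a8 ⊕ 72 = da

00100100 00010110 11101111 11101111 10000011 11100100 01110100 00110110 10100011 01011100 11011010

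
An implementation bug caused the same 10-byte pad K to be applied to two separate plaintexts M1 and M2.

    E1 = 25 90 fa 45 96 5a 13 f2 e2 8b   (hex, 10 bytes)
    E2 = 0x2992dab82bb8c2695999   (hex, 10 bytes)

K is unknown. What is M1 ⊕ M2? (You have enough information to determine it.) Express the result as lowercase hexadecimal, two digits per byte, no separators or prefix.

0c0220fdbde2d19bbb12

E1 ⊕ E2 = (M1 ⊕ K) ⊕ (M2 ⊕ K) = M1 ⊕ M2 — the shared key cancels under XOR.
byte 0:  37 ^  41 =  12
byte 1: 144 ^ 146 =   2
byte 2: 250 ^ 218 =  32
byte 3:  69 ^ 184 = 253
byte 4: 150 ^  43 = 189
byte 5:  90 ^ 184 = 226
byte 6:  19 ^ 194 = 209
byte 7: 242 ^ 105 = 155
byte 8: 226 ^  89 = 187
byte 9: 139 ^ 153 =  18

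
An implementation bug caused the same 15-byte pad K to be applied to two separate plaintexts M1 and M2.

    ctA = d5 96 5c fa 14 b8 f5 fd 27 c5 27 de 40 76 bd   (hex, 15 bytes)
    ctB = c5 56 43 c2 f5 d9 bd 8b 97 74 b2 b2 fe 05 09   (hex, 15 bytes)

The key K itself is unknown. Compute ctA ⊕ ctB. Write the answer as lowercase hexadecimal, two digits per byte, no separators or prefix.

ctA ⊕ ctB = (M1 ⊕ K) ⊕ (M2 ⊕ K) = M1 ⊕ M2 — the shared key cancels under XOR.
d5 XOR c5 = 10
96 XOR 56 = c0
5c XOR 43 = 1f
fa XOR c2 = 38
14 XOR f5 = e1
b8 XOR d9 = 61
f5 XOR bd = 48
fd XOR 8b = 76
27 XOR 97 = b0
c5 XOR 74 = b1
27 XOR b2 = 95
de XOR b2 = 6c
40 XOR fe = be
76 XOR 05 = 73
bd XOR 09 = b4

10c01f38e1614876b0b1956cbe73b4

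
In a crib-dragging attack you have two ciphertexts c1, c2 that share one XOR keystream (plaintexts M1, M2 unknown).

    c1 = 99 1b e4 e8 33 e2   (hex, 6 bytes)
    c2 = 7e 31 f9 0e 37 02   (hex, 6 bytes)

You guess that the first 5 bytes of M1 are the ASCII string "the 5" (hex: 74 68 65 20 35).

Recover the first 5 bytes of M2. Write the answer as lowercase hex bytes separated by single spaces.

First, c1 ⊕ c2 = (M1 ⊕ K) ⊕ (M2 ⊕ K) = M1 ⊕ M2, so the key drops out. Then M2 = (M1 ⊕ M2) ⊕ M1 over the first 5 bytes.
byte 0: (99 XOR 7e) XOR 74 = e7 XOR 74 = 93
byte 1: (1b XOR 31) XOR 68 = 2a XOR 68 = 42
byte 2: (e4 XOR f9) XOR 65 = 1d XOR 65 = 78
byte 3: (e8 XOR 0e) XOR 20 = e6 XOR 20 = c6
byte 4: (33 XOR 37) XOR 35 = 04 XOR 35 = 31

93 42 78 c6 31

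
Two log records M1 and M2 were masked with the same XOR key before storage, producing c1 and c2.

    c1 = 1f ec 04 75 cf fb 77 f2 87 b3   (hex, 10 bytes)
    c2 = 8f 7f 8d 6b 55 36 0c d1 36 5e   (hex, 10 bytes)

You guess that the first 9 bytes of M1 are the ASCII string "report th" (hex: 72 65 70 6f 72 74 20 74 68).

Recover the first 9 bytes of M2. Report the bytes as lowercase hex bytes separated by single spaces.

First, c1 ⊕ c2 = (M1 ⊕ K) ⊕ (M2 ⊕ K) = M1 ⊕ M2, so the key drops out. Then M2 = (M1 ⊕ M2) ⊕ M1 over the first 9 bytes.
byte 0: (1f ^ 8f) ^ 72 = 90 ^ 72 = e2
byte 1: (ec ^ 7f) ^ 65 = 93 ^ 65 = f6
byte 2: (04 ^ 8d) ^ 70 = 89 ^ 70 = f9
byte 3: (75 ^ 6b) ^ 6f = 1e ^ 6f = 71
byte 4: (cf ^ 55) ^ 72 = 9a ^ 72 = e8
byte 5: (fb ^ 36) ^ 74 = cd ^ 74 = b9
byte 6: (77 ^ 0c) ^ 20 = 7b ^ 20 = 5b
byte 7: (f2 ^ d1) ^ 74 = 23 ^ 74 = 57
byte 8: (87 ^ 36) ^ 68 = b1 ^ 68 = d9

e2 f6 f9 71 e8 b9 5b 57 d9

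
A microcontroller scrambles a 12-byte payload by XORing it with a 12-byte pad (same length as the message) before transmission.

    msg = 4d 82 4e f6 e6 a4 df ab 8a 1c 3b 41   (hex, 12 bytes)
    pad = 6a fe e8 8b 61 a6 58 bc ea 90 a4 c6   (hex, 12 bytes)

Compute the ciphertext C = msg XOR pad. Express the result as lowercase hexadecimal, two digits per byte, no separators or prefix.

byte 0: 01001101 ⊕ 01101010 = 00100111
byte 1: 10000010 ⊕ 11111110 = 01111100
byte 2: 01001110 ⊕ 11101000 = 10100110
byte 3: 11110110 ⊕ 10001011 = 01111101
byte 4: 11100110 ⊕ 01100001 = 10000111
byte 5: 10100100 ⊕ 10100110 = 00000010
byte 6: 11011111 ⊕ 01011000 = 10000111
byte 7: 10101011 ⊕ 10111100 = 00010111
byte 8: 10001010 ⊕ 11101010 = 01100000
byte 9: 00011100 ⊕ 10010000 = 10001100
byte 10: 00111011 ⊕ 10100100 = 10011111
byte 11: 01000001 ⊕ 11000110 = 10000111

277ca67d87028717608c9f87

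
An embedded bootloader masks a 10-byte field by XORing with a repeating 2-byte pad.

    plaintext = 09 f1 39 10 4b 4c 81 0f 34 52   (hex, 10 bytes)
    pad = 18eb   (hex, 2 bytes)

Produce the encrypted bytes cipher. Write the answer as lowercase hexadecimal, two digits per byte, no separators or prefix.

The 2-byte key repeats, so the effective keystream is 18 eb 18 eb 18 eb 18 eb 18 eb.
byte 0: 09 ^ 18 = 11
byte 1: f1 ^ eb = 1a
byte 2: 39 ^ 18 = 21
byte 3: 10 ^ eb = fb
byte 4: 4b ^ 18 = 53
byte 5: 4c ^ eb = a7
byte 6: 81 ^ 18 = 99
byte 7: 0f ^ eb = e4
byte 8: 34 ^ 18 = 2c
byte 9: 52 ^ eb = b9

111a21fb53a799e42cb9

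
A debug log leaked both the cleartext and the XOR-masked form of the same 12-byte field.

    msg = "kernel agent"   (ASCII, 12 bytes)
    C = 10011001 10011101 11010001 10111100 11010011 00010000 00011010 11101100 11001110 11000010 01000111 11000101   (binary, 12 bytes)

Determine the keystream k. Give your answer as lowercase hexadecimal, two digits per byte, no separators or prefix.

f2f8a3d2b67c3a8da9a729b1

Since C = msg ⊕ k, XORing both sides with msg gives k = msg ⊕ C.
byte 0: 107 ^ 153 = 242
byte 1: 101 ^ 157 = 248
byte 2: 114 ^ 209 = 163
byte 3: 110 ^ 188 = 210
byte 4: 101 ^ 211 = 182
byte 5: 108 ^  16 = 124
byte 6:  32 ^  26 =  58
byte 7:  97 ^ 236 = 141
byte 8: 103 ^ 206 = 169
byte 9: 101 ^ 194 = 167
byte 10: 110 ^  71 =  41
byte 11: 116 ^ 197 = 177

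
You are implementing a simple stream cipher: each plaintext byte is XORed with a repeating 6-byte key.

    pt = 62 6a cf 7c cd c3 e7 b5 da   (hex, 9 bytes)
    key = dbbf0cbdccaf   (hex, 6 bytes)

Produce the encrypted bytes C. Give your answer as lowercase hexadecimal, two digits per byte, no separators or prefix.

b9d5c3c1016c3c0ad6

The 6-byte key repeats, so the effective keystream is db bf 0c bd cc af db bf 0c.
byte 0: 62 xor db = b9
byte 1: 6a xor bf = d5
byte 2: cf xor 0c = c3
byte 3: 7c xor bd = c1
byte 4: cd xor cc = 01
byte 5: c3 xor af = 6c
byte 6: e7 xor db = 3c
byte 7: b5 xor bf = 0a
byte 8: da xor 0c = d6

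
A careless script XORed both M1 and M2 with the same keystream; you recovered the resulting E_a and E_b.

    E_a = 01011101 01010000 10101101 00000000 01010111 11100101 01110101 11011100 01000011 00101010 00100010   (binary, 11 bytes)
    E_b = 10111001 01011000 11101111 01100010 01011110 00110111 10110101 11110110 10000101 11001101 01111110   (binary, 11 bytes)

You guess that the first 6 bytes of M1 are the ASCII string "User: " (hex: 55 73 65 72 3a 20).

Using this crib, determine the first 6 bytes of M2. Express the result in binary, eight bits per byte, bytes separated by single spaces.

10110001 01111011 00100111 00010000 00110011 11110010

First, E_a ⊕ E_b = (M1 ⊕ K) ⊕ (M2 ⊕ K) = M1 ⊕ M2, so the key drops out. Then M2 = (M1 ⊕ M2) ⊕ M1 over the first 6 bytes.
byte 0: (5d ^ b9) ^ 55 = e4 ^ 55 = b1
byte 1: (50 ^ 58) ^ 73 = 08 ^ 73 = 7b
byte 2: (ad ^ ef) ^ 65 = 42 ^ 65 = 27
byte 3: (00 ^ 62) ^ 72 = 62 ^ 72 = 10
byte 4: (57 ^ 5e) ^ 3a = 09 ^ 3a = 33
byte 5: (e5 ^ 37) ^ 20 = d2 ^ 20 = f2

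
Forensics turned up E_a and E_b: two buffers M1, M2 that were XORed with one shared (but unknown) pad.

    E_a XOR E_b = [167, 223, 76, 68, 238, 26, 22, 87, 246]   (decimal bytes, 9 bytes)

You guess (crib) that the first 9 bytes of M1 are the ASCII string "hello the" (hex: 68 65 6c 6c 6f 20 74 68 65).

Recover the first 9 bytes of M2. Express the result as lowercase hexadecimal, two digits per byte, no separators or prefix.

Since E_a ⊕ E_b = M1 ⊕ M2, XORing with the guessed M1 bytes yields the corresponding M2 bytes: M2 = (E_a ⊕ E_b) ⊕ M1.
byte 0: a7 xor 68 = cf
byte 1: df xor 65 = ba
byte 2: 4c xor 6c = 20
byte 3: 44 xor 6c = 28
byte 4: ee xor 6f = 81
byte 5: 1a xor 20 = 3a
byte 6: 16 xor 74 = 62
byte 7: 57 xor 68 = 3f
byte 8: f6 xor 65 = 93

cfba2028813a623f93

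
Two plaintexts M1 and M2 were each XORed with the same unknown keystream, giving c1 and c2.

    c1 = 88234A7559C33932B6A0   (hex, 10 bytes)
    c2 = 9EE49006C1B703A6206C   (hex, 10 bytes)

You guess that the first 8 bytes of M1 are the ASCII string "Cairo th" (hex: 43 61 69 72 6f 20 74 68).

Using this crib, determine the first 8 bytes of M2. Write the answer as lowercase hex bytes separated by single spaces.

55 a6 b3 01 f7 54 4e fc

First, c1 ⊕ c2 = (M1 ⊕ K) ⊕ (M2 ⊕ K) = M1 ⊕ M2, so the key drops out. Then M2 = (M1 ⊕ M2) ⊕ M1 over the first 8 bytes.
byte 0: (88 ^ 9e) ^ 43 = 16 ^ 43 = 55
byte 1: (23 ^ e4) ^ 61 = c7 ^ 61 = a6
byte 2: (4a ^ 90) ^ 69 = da ^ 69 = b3
byte 3: (75 ^ 06) ^ 72 = 73 ^ 72 = 01
byte 4: (59 ^ c1) ^ 6f = 98 ^ 6f = f7
byte 5: (c3 ^ b7) ^ 20 = 74 ^ 20 = 54
byte 6: (39 ^ 03) ^ 74 = 3a ^ 74 = 4e
byte 7: (32 ^ a6) ^ 68 = 94 ^ 68 = fc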